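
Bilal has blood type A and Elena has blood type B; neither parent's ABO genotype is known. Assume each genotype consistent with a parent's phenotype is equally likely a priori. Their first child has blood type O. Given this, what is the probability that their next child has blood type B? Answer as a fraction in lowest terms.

1/4

Possible genotypes: Bilal ∈ {AA, AO}; Elena ∈ {BB, BO}.
Weight each parental genotype pair by prior × P(type-O child):
  AO × BO: posterior weight 1; P(next child type B) = 1/4.
Weighted sum = 1/4.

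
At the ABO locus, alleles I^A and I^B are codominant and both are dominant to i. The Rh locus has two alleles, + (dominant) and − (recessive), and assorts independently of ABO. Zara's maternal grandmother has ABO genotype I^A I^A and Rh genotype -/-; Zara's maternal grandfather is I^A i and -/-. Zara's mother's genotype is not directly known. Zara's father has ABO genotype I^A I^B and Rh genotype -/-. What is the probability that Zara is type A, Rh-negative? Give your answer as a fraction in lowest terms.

1/2

Zara's mother's ABO genotype from I^A I^A × I^A i: 1/2 I^A I^A, 1/2 I^A i.
Crossing each possibility with the father I^A I^B and summing P(type A): 1/2·1/2 + 1/2·1/2 = 1/2.
Similarly for Rh via the mother's Rh distribution: P(Rh-) = 1.
Independent loci: 1/2 × 1 = 1/2.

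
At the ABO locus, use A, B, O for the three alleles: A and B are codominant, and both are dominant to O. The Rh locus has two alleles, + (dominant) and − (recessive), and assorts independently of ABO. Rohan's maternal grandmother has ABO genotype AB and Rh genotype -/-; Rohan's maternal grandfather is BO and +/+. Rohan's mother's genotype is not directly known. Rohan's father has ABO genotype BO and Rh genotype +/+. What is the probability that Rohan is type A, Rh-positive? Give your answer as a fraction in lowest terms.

Rohan's mother's ABO genotype from AB × BO: 1/4 AB, 1/4 AO, 1/4 BB, 1/4 BO.
Crossing each possibility with the father BO and summing P(type A): 1/4·1/4 + 1/4·1/4 + 1/4·0 + 1/4·0 = 1/8.
Similarly for Rh via the mother's Rh distribution: P(Rh+) = 1.
Independent loci: 1/8 × 1 = 1/8.

1/8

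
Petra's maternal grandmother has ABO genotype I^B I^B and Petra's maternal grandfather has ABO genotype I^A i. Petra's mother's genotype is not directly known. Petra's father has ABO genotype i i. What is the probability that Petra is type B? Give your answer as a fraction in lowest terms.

Petra's mother's ABO genotype from I^B I^B × I^A i: 1/2 I^A I^B, 1/2 I^B i.
Crossing each possibility with the father i i and summing P(type B): 1/2·1/2 + 1/2·1/2 = 1/2.

1/2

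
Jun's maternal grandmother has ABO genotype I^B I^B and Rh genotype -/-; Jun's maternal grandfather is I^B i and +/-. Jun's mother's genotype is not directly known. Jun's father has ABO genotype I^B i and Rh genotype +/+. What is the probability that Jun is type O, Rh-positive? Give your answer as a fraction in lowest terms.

Jun's mother's ABO genotype from I^B I^B × I^B i: 1/2 I^B I^B, 1/2 I^B i.
Crossing each possibility with the father I^B i and summing P(type O): 1/2·0 + 1/2·1/4 = 1/8.
Similarly for Rh via the mother's Rh distribution: P(Rh+) = 1.
Independent loci: 1/8 × 1 = 1/8.

1/8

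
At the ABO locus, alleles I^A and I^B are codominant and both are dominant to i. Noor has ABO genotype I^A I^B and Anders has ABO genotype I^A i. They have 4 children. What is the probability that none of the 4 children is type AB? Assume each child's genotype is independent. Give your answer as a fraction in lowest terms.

81/256

ABO cross I^A I^B × I^A i → 1/2 A, 1/4 B, 1/4 AB.
So P(type AB) = 1/4 per child.
P(not type AB) = 3/4 for one child; (3/4)^4 = 81/256.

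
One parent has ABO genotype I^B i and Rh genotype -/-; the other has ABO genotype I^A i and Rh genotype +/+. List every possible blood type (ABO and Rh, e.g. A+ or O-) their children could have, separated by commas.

Gametes from I^B i × I^A i give offspring ABO genotypes I^A I^B, I^A i, I^B i, i i, i.e. phenotypes O, A, B, AB.
Rh cross -/- × +/+ → phenotypes Rh+.
Combining independently: O+, A+, B+, AB+.

O+, A+, B+, AB+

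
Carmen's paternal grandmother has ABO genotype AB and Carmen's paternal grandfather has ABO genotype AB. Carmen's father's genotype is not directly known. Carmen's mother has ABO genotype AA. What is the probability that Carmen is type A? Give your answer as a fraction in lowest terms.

1/2

Carmen's father's ABO genotype from AB × AB: 1/4 AA, 1/2 AB, 1/4 BB.
Crossing each possibility with the mother AA and summing P(type A): 1/4·1 + 1/2·1/2 + 1/4·0 = 1/2.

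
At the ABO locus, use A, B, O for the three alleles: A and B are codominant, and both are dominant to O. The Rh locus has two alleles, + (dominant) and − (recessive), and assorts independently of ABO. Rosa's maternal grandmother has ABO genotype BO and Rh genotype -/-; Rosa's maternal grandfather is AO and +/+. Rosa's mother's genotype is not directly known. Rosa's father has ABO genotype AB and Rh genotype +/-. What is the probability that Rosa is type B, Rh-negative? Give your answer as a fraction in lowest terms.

3/32

Rosa's mother's ABO genotype from BO × AO: 1/4 AB, 1/4 AO, 1/4 BO, 1/4 OO.
Crossing each possibility with the father AB and summing P(type B): 1/4·1/4 + 1/4·1/4 + 1/4·1/2 + 1/4·1/2 = 3/8.
Similarly for Rh via the mother's Rh distribution: P(Rh-) = 1/4.
Independent loci: 3/8 × 1/4 = 3/32.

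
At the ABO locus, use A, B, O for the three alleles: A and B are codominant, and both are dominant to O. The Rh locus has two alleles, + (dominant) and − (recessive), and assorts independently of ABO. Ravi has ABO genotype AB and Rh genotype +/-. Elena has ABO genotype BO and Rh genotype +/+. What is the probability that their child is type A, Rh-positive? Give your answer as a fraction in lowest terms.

1/4

ABO cross AB × BO → offspring phenotypes: 1/4 A, 1/2 B, 1/4 AB.
Rh cross +/- × +/+ → 1 Rh+.
Independent loci: P(type A, Rh-positive) = 1/4 × 1 = 1/4.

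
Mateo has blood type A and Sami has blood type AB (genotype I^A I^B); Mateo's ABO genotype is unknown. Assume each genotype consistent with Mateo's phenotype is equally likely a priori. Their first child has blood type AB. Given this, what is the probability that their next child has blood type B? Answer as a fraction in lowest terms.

1/12

Possible genotypes: Mateo ∈ {I^A I^A, I^A i}; Sami ∈ {I^A I^B}.
Weight each parental genotype pair by prior × P(type-AB child):
  I^A I^A × I^A I^B: posterior weight 2/3; P(next child type B) = 0.
  I^A i × I^A I^B: posterior weight 1/3; P(next child type B) = 1/4.
Weighted sum = 1/12.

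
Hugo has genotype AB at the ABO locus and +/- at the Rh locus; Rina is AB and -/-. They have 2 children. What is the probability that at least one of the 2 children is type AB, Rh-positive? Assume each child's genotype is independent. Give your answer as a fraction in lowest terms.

ABO cross AB × AB → 1/4 A, 1/4 B, 1/2 AB.
Rh cross +/- × -/- → 1/2 Rh+, 1/2 Rh-; so P(type AB, Rh-positive) = 1/2 × 1/2 = 1/4 per child.
P(none) = (3/4)^2 = 9/16; P(at least one) = 1 − 9/16 = 7/16.

7/16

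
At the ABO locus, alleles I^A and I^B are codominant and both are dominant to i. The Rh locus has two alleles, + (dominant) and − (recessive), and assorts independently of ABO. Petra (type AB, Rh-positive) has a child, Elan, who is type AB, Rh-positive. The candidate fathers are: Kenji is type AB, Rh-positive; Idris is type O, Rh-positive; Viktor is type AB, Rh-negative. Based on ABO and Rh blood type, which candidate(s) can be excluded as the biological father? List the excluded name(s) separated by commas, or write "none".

A candidate is excluded only if no genotype consistent with his phenotype could produce a type AB, Rh-positive child with a type AB, Rh-positive mother.
Idris (type O, Rh+): no genotype consistent with that phenotype can produce a type-AB Rh+ child with a type-AB mother.

Idris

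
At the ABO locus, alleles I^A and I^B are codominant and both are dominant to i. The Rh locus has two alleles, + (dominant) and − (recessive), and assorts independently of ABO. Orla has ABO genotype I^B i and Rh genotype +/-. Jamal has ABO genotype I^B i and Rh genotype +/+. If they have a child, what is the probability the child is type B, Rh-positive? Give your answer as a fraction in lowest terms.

ABO cross I^B i × I^B i → offspring phenotypes: 1/4 O, 3/4 B.
Rh cross +/- × +/+ → 1 Rh+.
Independent loci: P(type B, Rh-positive) = 3/4 × 1 = 3/4.

3/4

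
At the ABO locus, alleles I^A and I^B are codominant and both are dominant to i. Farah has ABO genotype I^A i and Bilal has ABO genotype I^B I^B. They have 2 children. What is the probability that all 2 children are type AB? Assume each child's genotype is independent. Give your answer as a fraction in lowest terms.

ABO cross I^A i × I^B I^B → 1/2 B, 1/2 AB.
So P(type AB) = 1/2 per child.
All 2 independent: (1/2)^2 = 1/4.

1/4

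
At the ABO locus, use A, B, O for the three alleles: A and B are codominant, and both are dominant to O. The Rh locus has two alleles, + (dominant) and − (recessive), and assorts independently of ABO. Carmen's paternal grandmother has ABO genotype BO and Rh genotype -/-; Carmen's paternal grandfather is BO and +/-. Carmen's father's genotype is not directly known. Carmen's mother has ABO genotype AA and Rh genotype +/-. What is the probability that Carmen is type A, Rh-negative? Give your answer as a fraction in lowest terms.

Carmen's father's ABO genotype from BO × BO: 1/4 BB, 1/2 BO, 1/4 OO.
Crossing each possibility with the mother AA and summing P(type A): 1/4·0 + 1/2·1/2 + 1/4·1 = 1/2.
Similarly for Rh via the father's Rh distribution: P(Rh-) = 3/8.
Independent loci: 1/2 × 3/8 = 3/16.

3/16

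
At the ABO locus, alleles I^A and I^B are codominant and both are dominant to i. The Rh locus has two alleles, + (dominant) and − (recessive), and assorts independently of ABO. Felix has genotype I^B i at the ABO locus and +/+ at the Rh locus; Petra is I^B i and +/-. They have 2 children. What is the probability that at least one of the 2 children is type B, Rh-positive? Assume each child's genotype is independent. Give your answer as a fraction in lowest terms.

ABO cross I^B i × I^B i → 1/4 O, 3/4 B.
Rh cross +/+ × +/- → 1 Rh+; so P(type B, Rh-positive) = 3/4 × 1 = 3/4 per child.
P(none) = (1/4)^2 = 1/16; P(at least one) = 1 − 1/16 = 15/16.

15/16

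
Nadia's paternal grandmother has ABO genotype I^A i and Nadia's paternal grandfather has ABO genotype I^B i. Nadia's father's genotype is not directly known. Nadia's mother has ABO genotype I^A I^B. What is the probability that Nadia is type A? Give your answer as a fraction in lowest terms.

Nadia's father's ABO genotype from I^A i × I^B i: 1/4 I^A I^B, 1/4 I^A i, 1/4 I^B i, 1/4 i i.
Crossing each possibility with the mother I^A I^B and summing P(type A): 1/4·1/4 + 1/4·1/2 + 1/4·1/4 + 1/4·1/2 = 3/8.

3/8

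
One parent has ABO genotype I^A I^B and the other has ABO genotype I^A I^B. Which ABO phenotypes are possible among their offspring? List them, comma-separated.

A, B, AB

Gametes from I^A I^B × I^A I^B give offspring ABO genotypes I^A I^A, I^A I^B, I^B I^B, i.e. phenotypes A, B, AB.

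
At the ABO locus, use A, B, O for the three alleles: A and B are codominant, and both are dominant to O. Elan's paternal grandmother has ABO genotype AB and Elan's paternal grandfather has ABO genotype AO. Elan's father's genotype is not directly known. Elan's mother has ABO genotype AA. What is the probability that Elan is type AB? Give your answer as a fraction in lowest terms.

Elan's father's ABO genotype from AB × AO: 1/4 AA, 1/4 AB, 1/4 AO, 1/4 BO.
Crossing each possibility with the mother AA and summing P(type AB): 1/4·0 + 1/4·1/2 + 1/4·0 + 1/4·1/2 = 1/4.

1/4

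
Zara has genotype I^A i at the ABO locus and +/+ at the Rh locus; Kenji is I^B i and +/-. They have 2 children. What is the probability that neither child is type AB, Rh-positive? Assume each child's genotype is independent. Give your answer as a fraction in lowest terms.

ABO cross I^A i × I^B i → 1/4 O, 1/4 A, 1/4 B, 1/4 AB.
Rh cross +/+ × +/- → 1 Rh+; so P(type AB, Rh-positive) = 1/4 × 1 = 1/4 per child.
P(not type AB, Rh-positive) = 3/4 for one child; (3/4)^2 = 9/16.

9/16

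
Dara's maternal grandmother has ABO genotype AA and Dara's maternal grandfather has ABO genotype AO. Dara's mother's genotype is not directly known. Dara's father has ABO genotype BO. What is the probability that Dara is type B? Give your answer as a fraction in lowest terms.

Dara's mother's ABO genotype from AA × AO: 1/2 AA, 1/2 AO.
Crossing each possibility with the father BO and summing P(type B): 1/2·0 + 1/2·1/4 = 1/8.

1/8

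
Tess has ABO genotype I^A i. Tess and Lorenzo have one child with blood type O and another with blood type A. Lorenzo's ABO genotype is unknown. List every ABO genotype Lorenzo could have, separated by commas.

I^A i, I^B i, i i

For each candidate genotype of Lorenzo, check whether crossing it with I^A i can produce every observed child phenotype.
  I^A I^A → possible child types {A} ✗
  I^A I^B → possible child types {A, B, AB} ✗
  I^A i → possible child types {O, A} ✓
  I^B I^B → possible child types {B, AB} ✗
  I^B i → possible child types {O, A, B, AB} ✓
  i i → possible child types {O, A} ✓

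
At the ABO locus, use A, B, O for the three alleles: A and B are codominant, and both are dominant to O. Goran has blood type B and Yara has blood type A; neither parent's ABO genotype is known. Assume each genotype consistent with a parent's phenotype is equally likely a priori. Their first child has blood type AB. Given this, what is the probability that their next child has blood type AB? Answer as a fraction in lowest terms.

Possible genotypes: Goran ∈ {BB, BO}; Yara ∈ {AA, AO}.
Weight each parental genotype pair by prior × P(type-AB child):
  BB × AA: posterior weight 4/9; P(next child type AB) = 1.
  BB × AO: posterior weight 2/9; P(next child type AB) = 1/2.
  BO × AA: posterior weight 2/9; P(next child type AB) = 1/2.
  BO × AO: posterior weight 1/9; P(next child type AB) = 1/4.
Weighted sum = 25/36.

25/36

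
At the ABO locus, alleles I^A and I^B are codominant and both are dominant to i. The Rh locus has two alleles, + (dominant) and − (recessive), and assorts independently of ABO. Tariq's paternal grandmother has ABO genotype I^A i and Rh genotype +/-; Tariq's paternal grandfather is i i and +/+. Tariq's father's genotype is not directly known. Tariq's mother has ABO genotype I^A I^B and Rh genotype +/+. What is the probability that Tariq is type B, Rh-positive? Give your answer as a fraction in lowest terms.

3/8

Tariq's father's ABO genotype from I^A i × i i: 1/2 I^A i, 1/2 i i.
Crossing each possibility with the mother I^A I^B and summing P(type B): 1/2·1/4 + 1/2·1/2 = 3/8.
Similarly for Rh via the father's Rh distribution: P(Rh+) = 1.
Independent loci: 3/8 × 1 = 3/8.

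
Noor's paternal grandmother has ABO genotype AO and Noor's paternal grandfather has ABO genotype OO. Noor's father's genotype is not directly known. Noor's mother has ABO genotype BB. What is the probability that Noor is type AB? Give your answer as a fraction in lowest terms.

1/4

Noor's father's ABO genotype from AO × OO: 1/2 AO, 1/2 OO.
Crossing each possibility with the mother BB and summing P(type AB): 1/2·1/2 + 1/2·0 = 1/4.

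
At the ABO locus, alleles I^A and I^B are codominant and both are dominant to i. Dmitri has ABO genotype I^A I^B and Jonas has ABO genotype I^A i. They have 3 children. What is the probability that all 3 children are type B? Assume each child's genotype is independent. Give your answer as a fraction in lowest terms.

ABO cross I^A I^B × I^A i → 1/2 A, 1/4 B, 1/4 AB.
So P(type B) = 1/4 per child.
All 3 independent: (1/4)^3 = 1/64.

1/64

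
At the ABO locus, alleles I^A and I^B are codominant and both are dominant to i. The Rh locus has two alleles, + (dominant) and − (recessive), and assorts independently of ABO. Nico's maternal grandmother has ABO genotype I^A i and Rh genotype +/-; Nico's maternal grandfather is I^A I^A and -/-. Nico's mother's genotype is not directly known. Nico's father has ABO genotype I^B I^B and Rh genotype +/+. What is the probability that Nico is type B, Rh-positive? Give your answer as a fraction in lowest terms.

1/4

Nico's mother's ABO genotype from I^A i × I^A I^A: 1/2 I^A I^A, 1/2 I^A i.
Crossing each possibility with the father I^B I^B and summing P(type B): 1/2·0 + 1/2·1/2 = 1/4.
Similarly for Rh via the mother's Rh distribution: P(Rh+) = 1.
Independent loci: 1/4 × 1 = 1/4.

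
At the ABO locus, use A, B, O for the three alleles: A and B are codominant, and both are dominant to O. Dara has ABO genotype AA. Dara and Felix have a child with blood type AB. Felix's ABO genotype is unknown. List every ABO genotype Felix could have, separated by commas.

For each candidate genotype of Felix, check whether crossing it with AA can produce every observed child phenotype.
  AA → possible child types {A} ✗
  AB → possible child types {A, AB} ✓
  AO → possible child types {A} ✗
  BB → possible child types {AB} ✓
  BO → possible child types {A, AB} ✓
  OO → possible child types {A} ✗

AB, BB, BO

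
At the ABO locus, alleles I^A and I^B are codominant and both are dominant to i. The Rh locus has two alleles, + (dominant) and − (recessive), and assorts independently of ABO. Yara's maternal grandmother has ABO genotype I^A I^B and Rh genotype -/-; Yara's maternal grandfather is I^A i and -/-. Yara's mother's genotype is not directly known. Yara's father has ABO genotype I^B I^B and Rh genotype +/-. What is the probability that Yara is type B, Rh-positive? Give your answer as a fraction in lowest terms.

Yara's mother's ABO genotype from I^A I^B × I^A i: 1/4 I^A I^A, 1/4 I^A I^B, 1/4 I^A i, 1/4 I^B i.
Crossing each possibility with the father I^B I^B and summing P(type B): 1/4·0 + 1/4·1/2 + 1/4·1/2 + 1/4·1 = 1/2.
Similarly for Rh via the mother's Rh distribution: P(Rh+) = 1/2.
Independent loci: 1/2 × 1/2 = 1/4.

1/4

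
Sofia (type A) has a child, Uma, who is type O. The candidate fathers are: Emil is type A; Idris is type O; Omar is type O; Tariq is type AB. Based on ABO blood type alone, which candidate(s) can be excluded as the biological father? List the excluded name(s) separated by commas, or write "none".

A candidate is excluded only if no genotype consistent with his phenotype could produce a type O child with a type A mother.
Tariq (type AB): no genotype consistent with that phenotype can produce a type-O child with a type-A mother.

Tariq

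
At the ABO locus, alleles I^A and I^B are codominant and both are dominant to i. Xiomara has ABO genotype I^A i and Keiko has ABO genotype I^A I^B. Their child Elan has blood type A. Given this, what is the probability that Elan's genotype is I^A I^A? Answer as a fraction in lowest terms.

1/2

Cross I^A i × I^A I^B → 1/4 I^A I^A, 1/4 I^A I^B, 1/4 I^A i, 1/4 I^B i.
Type-A genotypes among offspring: I^A I^A (1/4), I^A i (1/4); total 1/2.
P(I^A I^A | type A) = (1/4) / (1/2) = 1/2.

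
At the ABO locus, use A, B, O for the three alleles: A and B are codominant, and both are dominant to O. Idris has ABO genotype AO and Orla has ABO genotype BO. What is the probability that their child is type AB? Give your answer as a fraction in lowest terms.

ABO cross AO × BO → offspring phenotypes: 1/4 O, 1/4 A, 1/4 B, 1/4 AB.
So P(type AB) = 1/4.

1/4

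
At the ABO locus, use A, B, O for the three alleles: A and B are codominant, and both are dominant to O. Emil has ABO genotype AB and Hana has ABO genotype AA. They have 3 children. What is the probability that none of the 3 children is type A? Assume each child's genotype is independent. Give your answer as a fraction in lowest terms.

ABO cross AB × AA → 1/2 A, 1/2 AB.
So P(type A) = 1/2 per child.
P(not type A) = 1/2 for one child; (1/2)^3 = 1/8.

1/8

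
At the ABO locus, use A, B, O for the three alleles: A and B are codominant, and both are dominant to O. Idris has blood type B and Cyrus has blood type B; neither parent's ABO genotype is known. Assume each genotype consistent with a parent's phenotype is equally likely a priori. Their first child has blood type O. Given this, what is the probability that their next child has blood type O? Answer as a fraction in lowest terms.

1/4

Possible genotypes: Idris ∈ {BB, BO}; Cyrus ∈ {BB, BO}.
Weight each parental genotype pair by prior × P(type-O child):
  BO × BO: posterior weight 1; P(next child type O) = 1/4.
Weighted sum = 1/4.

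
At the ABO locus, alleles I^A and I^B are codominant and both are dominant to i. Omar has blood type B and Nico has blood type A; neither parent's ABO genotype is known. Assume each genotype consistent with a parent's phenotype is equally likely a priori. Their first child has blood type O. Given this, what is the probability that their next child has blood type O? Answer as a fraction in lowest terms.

1/4

Possible genotypes: Omar ∈ {I^B I^B, I^B i}; Nico ∈ {I^A I^A, I^A i}.
Weight each parental genotype pair by prior × P(type-O child):
  I^B i × I^A i: posterior weight 1; P(next child type O) = 1/4.
Weighted sum = 1/4.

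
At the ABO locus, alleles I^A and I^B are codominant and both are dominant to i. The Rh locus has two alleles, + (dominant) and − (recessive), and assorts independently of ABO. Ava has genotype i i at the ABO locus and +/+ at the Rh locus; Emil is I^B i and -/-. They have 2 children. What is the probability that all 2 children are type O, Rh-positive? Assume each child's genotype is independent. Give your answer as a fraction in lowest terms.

1/4

ABO cross i i × I^B i → 1/2 O, 1/2 B.
Rh cross +/+ × -/- → 1 Rh+; so P(type O, Rh-positive) = 1/2 × 1 = 1/2 per child.
All 2 independent: (1/2)^2 = 1/4.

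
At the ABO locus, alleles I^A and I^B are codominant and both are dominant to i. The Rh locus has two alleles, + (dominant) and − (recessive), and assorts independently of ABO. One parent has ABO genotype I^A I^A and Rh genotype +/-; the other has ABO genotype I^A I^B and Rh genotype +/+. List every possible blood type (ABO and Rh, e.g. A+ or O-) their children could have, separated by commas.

A+, AB+

Gametes from I^A I^A × I^A I^B give offspring ABO genotypes I^A I^A, I^A I^B, i.e. phenotypes A, AB.
Rh cross +/- × +/+ → phenotypes Rh+.
Combining independently: A+, AB+.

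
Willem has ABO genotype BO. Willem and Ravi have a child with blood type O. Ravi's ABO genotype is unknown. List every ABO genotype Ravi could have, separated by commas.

For each candidate genotype of Ravi, check whether crossing it with BO can produce every observed child phenotype.
  AA → possible child types {A, AB} ✗
  AB → possible child types {A, B, AB} ✗
  AO → possible child types {O, A, B, AB} ✓
  BB → possible child types {B} ✗
  BO → possible child types {O, B} ✓
  OO → possible child types {O, B} ✓

AO, BO, OO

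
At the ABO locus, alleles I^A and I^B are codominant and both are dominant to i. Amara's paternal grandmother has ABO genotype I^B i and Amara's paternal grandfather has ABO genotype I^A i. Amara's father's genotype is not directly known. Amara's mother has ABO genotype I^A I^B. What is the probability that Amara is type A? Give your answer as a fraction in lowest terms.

3/8

Amara's father's ABO genotype from I^B i × I^A i: 1/4 I^A I^B, 1/4 I^A i, 1/4 I^B i, 1/4 i i.
Crossing each possibility with the mother I^A I^B and summing P(type A): 1/4·1/4 + 1/4·1/2 + 1/4·1/4 + 1/4·1/2 = 3/8.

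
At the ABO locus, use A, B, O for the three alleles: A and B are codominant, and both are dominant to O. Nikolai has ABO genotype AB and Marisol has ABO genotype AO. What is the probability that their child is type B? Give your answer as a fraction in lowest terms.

ABO cross AB × AO → offspring phenotypes: 1/2 A, 1/4 B, 1/4 AB.
So P(type B) = 1/4.

1/4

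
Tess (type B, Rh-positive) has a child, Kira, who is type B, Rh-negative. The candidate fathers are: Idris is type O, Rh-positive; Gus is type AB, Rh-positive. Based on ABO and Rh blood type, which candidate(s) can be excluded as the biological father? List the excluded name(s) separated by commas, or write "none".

A candidate is excluded only if no genotype consistent with his phenotype could produce a type B, Rh-negative child with a type B, Rh-positive mother.
Every candidate has at least one consistent genotype combination, so none can be excluded.

none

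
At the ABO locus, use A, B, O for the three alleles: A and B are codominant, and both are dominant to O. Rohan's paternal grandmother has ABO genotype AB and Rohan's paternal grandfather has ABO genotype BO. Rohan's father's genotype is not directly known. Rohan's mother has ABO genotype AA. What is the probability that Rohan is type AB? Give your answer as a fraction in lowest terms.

1/2

Rohan's father's ABO genotype from AB × BO: 1/4 AB, 1/4 AO, 1/4 BB, 1/4 BO.
Crossing each possibility with the mother AA and summing P(type AB): 1/4·1/2 + 1/4·0 + 1/4·1 + 1/4·1/2 = 1/2.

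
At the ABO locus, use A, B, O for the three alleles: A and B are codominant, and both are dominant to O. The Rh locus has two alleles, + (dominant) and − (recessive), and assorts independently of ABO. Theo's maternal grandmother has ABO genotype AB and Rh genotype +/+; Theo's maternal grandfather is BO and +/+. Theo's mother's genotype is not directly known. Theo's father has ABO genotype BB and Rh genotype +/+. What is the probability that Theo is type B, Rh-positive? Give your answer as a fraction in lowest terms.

Theo's mother's ABO genotype from AB × BO: 1/4 AB, 1/4 AO, 1/4 BB, 1/4 BO.
Crossing each possibility with the father BB and summing P(type B): 1/4·1/2 + 1/4·1/2 + 1/4·1 + 1/4·1 = 3/4.
Similarly for Rh via the mother's Rh distribution: P(Rh+) = 1.
Independent loci: 3/4 × 1 = 3/4.

3/4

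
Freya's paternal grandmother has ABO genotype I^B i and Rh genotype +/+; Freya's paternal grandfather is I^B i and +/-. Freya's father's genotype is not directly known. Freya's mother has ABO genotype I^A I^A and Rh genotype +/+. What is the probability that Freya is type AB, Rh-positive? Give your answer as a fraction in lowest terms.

1/2

Freya's father's ABO genotype from I^B i × I^B i: 1/4 I^B I^B, 1/2 I^B i, 1/4 i i.
Crossing each possibility with the mother I^A I^A and summing P(type AB): 1/4·1 + 1/2·1/2 + 1/4·0 = 1/2.
Similarly for Rh via the father's Rh distribution: P(Rh+) = 1.
Independent loci: 1/2 × 1 = 1/2.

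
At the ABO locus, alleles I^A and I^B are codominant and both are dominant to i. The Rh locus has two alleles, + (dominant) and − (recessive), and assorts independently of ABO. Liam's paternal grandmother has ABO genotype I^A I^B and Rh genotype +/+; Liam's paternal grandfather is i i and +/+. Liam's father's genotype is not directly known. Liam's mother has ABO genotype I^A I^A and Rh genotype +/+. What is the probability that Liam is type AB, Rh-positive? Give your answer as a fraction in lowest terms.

Liam's father's ABO genotype from I^A I^B × i i: 1/2 I^A i, 1/2 I^B i.
Crossing each possibility with the mother I^A I^A and summing P(type AB): 1/2·0 + 1/2·1/2 = 1/4.
Similarly for Rh via the father's Rh distribution: P(Rh+) = 1.
Independent loci: 1/4 × 1 = 1/4.

1/4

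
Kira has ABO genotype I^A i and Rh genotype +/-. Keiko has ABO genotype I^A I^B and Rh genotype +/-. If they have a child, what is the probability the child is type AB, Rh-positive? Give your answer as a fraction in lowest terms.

ABO cross I^A i × I^A I^B → offspring phenotypes: 1/2 A, 1/4 B, 1/4 AB.
Rh cross +/- × +/- → 3/4 Rh+, 1/4 Rh-.
Independent loci: P(type AB, Rh-positive) = 1/4 × 3/4 = 3/16.

3/16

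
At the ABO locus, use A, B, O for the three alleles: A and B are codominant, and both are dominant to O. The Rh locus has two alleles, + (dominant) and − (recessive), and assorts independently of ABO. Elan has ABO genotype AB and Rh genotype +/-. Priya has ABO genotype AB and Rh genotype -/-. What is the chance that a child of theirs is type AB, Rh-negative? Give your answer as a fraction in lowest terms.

ABO cross AB × AB → offspring phenotypes: 1/4 A, 1/4 B, 1/2 AB.
Rh cross +/- × -/- → 1/2 Rh+, 1/2 Rh-.
Independent loci: P(type AB, Rh-negative) = 1/2 × 1/2 = 1/4.

1/4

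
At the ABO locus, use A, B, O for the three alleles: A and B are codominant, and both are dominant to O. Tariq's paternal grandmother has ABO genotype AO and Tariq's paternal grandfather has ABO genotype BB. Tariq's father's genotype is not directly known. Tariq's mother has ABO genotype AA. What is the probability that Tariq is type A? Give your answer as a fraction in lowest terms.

Tariq's father's ABO genotype from AO × BB: 1/2 AB, 1/2 BO.
Crossing each possibility with the mother AA and summing P(type A): 1/2·1/2 + 1/2·1/2 = 1/2.

1/2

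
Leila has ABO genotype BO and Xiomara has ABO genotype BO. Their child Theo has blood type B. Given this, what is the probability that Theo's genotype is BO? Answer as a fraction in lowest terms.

Cross BO × BO → 1/4 BB, 1/2 BO, 1/4 OO.
Type-B genotypes among offspring: BB (1/4), BO (1/2); total 3/4.
P(BO | type B) = (1/2) / (3/4) = 2/3.

2/3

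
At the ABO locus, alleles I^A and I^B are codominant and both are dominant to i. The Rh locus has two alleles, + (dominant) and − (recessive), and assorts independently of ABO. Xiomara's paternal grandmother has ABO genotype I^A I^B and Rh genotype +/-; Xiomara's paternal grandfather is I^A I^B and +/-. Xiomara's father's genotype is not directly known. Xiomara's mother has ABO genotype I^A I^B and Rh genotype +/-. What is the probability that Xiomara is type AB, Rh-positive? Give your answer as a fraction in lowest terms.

Xiomara's father's ABO genotype from I^A I^B × I^A I^B: 1/4 I^A I^A, 1/2 I^A I^B, 1/4 I^B I^B.
Crossing each possibility with the mother I^A I^B and summing P(type AB): 1/4·1/2 + 1/2·1/2 + 1/4·1/2 = 1/2.
Similarly for Rh via the father's Rh distribution: P(Rh+) = 3/4.
Independent loci: 1/2 × 3/4 = 3/8.

3/8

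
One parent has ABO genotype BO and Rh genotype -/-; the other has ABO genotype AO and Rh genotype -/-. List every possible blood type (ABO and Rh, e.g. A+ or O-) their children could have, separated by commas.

O-, A-, B-, AB-

Gametes from BO × AO give offspring ABO genotypes AB, AO, BO, OO, i.e. phenotypes O, A, B, AB.
Rh cross -/- × -/- → phenotypes Rh-.
Combining independently: O-, A-, B-, AB-.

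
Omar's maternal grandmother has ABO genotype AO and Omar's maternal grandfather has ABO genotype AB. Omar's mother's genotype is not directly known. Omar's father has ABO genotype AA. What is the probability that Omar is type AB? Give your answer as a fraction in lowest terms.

Omar's mother's ABO genotype from AO × AB: 1/4 AA, 1/4 AB, 1/4 AO, 1/4 BO.
Crossing each possibility with the father AA and summing P(type AB): 1/4·0 + 1/4·1/2 + 1/4·0 + 1/4·1/2 = 1/4.

1/4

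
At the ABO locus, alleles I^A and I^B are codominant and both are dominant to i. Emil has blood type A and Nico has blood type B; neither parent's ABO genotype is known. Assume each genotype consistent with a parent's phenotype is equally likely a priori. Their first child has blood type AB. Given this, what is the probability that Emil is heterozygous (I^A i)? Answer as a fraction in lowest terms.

Possible genotypes: Emil ∈ {I^A I^A, I^A i}; Nico ∈ {I^B I^B, I^B i}.
Weight each parental genotype pair by prior × P(type-AB child):
  I^A I^A × I^B I^B: posterior weight 4/9.
  I^A I^A × I^B i: posterior weight 2/9.
  I^A i × I^B I^B: posterior weight 2/9.
  I^A i × I^B i: posterior weight 1/9.
Sum the posterior weight over pairs where Emil is I^A i: 1/3.

1/3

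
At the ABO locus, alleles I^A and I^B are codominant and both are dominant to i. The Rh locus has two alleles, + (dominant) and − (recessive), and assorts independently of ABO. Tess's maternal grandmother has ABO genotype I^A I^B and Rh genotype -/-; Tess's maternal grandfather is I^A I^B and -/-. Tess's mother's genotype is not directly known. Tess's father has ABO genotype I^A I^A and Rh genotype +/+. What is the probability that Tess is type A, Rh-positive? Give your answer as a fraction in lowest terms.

Tess's mother's ABO genotype from I^A I^B × I^A I^B: 1/4 I^A I^A, 1/2 I^A I^B, 1/4 I^B I^B.
Crossing each possibility with the father I^A I^A and summing P(type A): 1/4·1 + 1/2·1/2 + 1/4·0 = 1/2.
Similarly for Rh via the mother's Rh distribution: P(Rh+) = 1.
Independent loci: 1/2 × 1 = 1/2.

1/2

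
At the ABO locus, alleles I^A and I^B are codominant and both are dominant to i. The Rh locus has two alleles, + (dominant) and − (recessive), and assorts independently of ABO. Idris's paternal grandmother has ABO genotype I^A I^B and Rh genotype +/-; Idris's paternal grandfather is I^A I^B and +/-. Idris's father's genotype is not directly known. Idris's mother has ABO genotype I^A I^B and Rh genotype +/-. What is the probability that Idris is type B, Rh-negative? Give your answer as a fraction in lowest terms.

1/16

Idris's father's ABO genotype from I^A I^B × I^A I^B: 1/4 I^A I^A, 1/2 I^A I^B, 1/4 I^B I^B.
Crossing each possibility with the mother I^A I^B and summing P(type B): 1/4·0 + 1/2·1/4 + 1/4·1/2 = 1/4.
Similarly for Rh via the father's Rh distribution: P(Rh-) = 1/4.
Independent loci: 1/4 × 1/4 = 1/16.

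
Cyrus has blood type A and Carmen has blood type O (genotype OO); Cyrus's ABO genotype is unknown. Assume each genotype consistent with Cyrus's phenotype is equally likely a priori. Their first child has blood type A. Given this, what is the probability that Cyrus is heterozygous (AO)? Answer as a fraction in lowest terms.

Possible genotypes: Cyrus ∈ {AA, AO}; Carmen ∈ {OO}.
Weight each parental genotype pair by prior × P(type-A child):
  AA × OO: posterior weight 2/3.
  AO × OO: posterior weight 1/3.
Sum the posterior weight over pairs where Cyrus is AO: 1/3.

1/3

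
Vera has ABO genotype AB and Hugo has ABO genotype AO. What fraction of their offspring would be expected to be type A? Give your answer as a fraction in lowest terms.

1/2

ABO cross AB × AO → offspring phenotypes: 1/2 A, 1/4 B, 1/4 AB.
So P(type A) = 1/2.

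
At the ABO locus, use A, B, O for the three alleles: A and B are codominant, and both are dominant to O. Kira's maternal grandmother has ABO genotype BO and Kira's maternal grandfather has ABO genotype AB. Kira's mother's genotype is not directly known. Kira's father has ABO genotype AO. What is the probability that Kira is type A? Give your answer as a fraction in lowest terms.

Kira's mother's ABO genotype from BO × AB: 1/4 AB, 1/4 AO, 1/4 BB, 1/4 BO.
Crossing each possibility with the father AO and summing P(type A): 1/4·1/2 + 1/4·3/4 + 1/4·0 + 1/4·1/4 = 3/8.

3/8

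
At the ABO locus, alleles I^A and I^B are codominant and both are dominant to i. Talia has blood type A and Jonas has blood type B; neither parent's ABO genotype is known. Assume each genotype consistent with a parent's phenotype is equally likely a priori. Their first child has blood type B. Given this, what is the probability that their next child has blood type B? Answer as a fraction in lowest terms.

5/12

Possible genotypes: Talia ∈ {I^A I^A, I^A i}; Jonas ∈ {I^B I^B, I^B i}.
Weight each parental genotype pair by prior × P(type-B child):
  I^A i × I^B I^B: posterior weight 2/3; P(next child type B) = 1/2.
  I^A i × I^B i: posterior weight 1/3; P(next child type B) = 1/4.
Weighted sum = 5/12.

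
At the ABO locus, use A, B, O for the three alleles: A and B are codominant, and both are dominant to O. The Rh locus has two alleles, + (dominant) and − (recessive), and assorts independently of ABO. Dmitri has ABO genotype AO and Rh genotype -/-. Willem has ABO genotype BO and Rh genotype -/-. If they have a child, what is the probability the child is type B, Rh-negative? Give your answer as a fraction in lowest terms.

ABO cross AO × BO → offspring phenotypes: 1/4 O, 1/4 A, 1/4 B, 1/4 AB.
Rh cross -/- × -/- → 1 Rh-.
Independent loci: P(type B, Rh-negative) = 1/4 × 1 = 1/4.

1/4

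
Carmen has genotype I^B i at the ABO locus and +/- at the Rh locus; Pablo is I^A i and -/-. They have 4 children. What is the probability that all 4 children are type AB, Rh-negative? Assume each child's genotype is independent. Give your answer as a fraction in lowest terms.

1/4096

ABO cross I^B i × I^A i → 1/4 O, 1/4 A, 1/4 B, 1/4 AB.
Rh cross +/- × -/- → 1/2 Rh+, 1/2 Rh-; so P(type AB, Rh-negative) = 1/4 × 1/2 = 1/8 per child.
All 4 independent: (1/8)^4 = 1/4096.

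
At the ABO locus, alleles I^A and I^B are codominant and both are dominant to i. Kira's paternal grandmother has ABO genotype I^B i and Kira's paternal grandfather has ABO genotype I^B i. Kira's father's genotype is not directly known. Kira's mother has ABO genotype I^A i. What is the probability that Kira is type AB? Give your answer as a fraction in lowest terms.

Kira's father's ABO genotype from I^B i × I^B i: 1/4 I^B I^B, 1/2 I^B i, 1/4 i i.
Crossing each possibility with the mother I^A i and summing P(type AB): 1/4·1/2 + 1/2·1/4 + 1/4·0 = 1/4.

1/4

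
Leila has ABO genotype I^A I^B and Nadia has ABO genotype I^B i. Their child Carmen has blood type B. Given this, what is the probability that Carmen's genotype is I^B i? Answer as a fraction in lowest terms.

Cross I^A I^B × I^B i → 1/4 I^A I^B, 1/4 I^A i, 1/4 I^B I^B, 1/4 I^B i.
Type-B genotypes among offspring: I^B I^B (1/4), I^B i (1/4); total 1/2.
P(I^B i | type B) = (1/4) / (1/2) = 1/2.

1/2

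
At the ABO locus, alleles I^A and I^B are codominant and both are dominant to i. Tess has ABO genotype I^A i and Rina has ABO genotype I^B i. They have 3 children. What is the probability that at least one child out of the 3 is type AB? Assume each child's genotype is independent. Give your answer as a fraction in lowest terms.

37/64

ABO cross I^A i × I^B i → 1/4 O, 1/4 A, 1/4 B, 1/4 AB.
So P(type AB) = 1/4 per child.
P(none) = (3/4)^3 = 27/64; P(at least one) = 1 − 27/64 = 37/64.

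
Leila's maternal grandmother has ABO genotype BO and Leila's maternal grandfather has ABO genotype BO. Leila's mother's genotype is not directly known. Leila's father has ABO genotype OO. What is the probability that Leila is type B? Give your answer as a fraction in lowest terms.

Leila's mother's ABO genotype from BO × BO: 1/4 BB, 1/2 BO, 1/4 OO.
Crossing each possibility with the father OO and summing P(type B): 1/4·1 + 1/2·1/2 + 1/4·0 = 1/2.

1/2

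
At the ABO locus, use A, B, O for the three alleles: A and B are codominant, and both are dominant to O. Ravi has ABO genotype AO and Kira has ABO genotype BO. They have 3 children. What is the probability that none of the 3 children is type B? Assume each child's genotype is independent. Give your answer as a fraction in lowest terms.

ABO cross AO × BO → 1/4 O, 1/4 A, 1/4 B, 1/4 AB.
So P(type B) = 1/4 per child.
P(not type B) = 3/4 for one child; (3/4)^3 = 27/64.

27/64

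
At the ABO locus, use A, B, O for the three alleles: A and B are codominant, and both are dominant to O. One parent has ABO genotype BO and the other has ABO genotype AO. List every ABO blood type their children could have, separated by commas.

Gametes from BO × AO give offspring ABO genotypes AB, AO, BO, OO, i.e. phenotypes O, A, B, AB.

O, A, B, AB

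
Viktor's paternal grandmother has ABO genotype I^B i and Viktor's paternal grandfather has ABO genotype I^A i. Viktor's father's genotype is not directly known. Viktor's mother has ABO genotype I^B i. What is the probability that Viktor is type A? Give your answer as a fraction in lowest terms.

Viktor's father's ABO genotype from I^B i × I^A i: 1/4 I^A I^B, 1/4 I^A i, 1/4 I^B i, 1/4 i i.
Crossing each possibility with the mother I^B i and summing P(type A): 1/4·1/4 + 1/4·1/4 + 1/4·0 + 1/4·0 = 1/8.

1/8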